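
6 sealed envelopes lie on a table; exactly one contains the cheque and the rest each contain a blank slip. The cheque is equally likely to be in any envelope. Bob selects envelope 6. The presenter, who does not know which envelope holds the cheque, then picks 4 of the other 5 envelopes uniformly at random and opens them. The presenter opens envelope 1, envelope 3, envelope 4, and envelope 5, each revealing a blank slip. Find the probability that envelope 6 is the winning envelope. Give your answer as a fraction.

1/2

Because the presenter chose which envelopes to open without knowing where the cheque is, the choice is independent of the prize location. Learning that none of the 4 opened envelopes holds the cheque simply rules out those 4 locations and leaves the remaining 2 envelopes still equally likely by symmetry.
So P(the cheque in envelope 6) = 1/2.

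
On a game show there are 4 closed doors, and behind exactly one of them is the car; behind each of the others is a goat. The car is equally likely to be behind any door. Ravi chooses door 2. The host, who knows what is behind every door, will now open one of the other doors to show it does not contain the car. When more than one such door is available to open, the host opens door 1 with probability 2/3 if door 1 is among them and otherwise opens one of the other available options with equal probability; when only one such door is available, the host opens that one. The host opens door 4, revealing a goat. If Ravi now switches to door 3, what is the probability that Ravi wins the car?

Condition on the true location of the car.
If it is behind door 1 (prior 1/4): door 1 holds the prize so is unavailable; the host chooses uniformly among the 2 others, probability 1/2; weight (1/4)·(1/2) = 1/8.
If it is behind door 2 (prior 1/4): door 1 is available but not opened; door 4 gets probability (1 − 2/3)/2 = 1/6; weight (1/4)·(1/6) = 1/24.
If it is behind door 3 (prior 1/4): door 1 is available but not opened, probability 1/3; weight (1/4)·(1/3) = 1/12.
If it is behind door 4 (prior 1/4): the host opened door 4, so this case is ruled out; weight (1/4)·0 = 0.
The weights sum to 1/4.
So P(the car behind door 3 | the host opened door 4) = (1/12) / (1/4) = 1/3.

1/3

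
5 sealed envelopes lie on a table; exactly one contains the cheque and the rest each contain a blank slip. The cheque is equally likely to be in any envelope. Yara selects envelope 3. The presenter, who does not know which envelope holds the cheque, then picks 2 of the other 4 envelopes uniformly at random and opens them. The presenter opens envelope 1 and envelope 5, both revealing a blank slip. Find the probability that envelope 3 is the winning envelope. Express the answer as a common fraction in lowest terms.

1/3

Consider each possible location of the cheque in turn.
If it is in either of envelopes 1 and 5 (prior 1/5 each): that envelope was opened and seen not to hold the prize — ruled out; weight (1/5)·0 = 0 each.
If it is in any of envelopes 2, 3, and 4 (prior 1/5 each): the presenter picks exactly this set with probability 1/6 regardless, and none is the prize; weight (1/5)·(1/6) = 1/30 each.
The weights sum to 1/10.
So P(the cheque in envelope 3 | the presenter opened envelope 1 and envelope 5) = (1/30) / (1/10) = 1/3.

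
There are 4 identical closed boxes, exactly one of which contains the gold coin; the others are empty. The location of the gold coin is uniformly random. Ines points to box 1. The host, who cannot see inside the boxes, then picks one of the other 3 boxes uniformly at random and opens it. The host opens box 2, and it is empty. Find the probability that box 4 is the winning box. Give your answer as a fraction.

Condition on the true location of the gold coin.
If it is in any of boxes 1, 3, and 4 (prior 1/4 each): the host picks box 2 with probability 1/3 regardless, and it is not the prize; weight (1/4)·(1/3) = 1/12 each.
If it is in box 2 (prior 1/4): the host opened box 2, so this case is ruled out; weight (1/4)·0 = 0.
The weights sum to 1/4.
So P(the gold coin in box 4 | the host opened box 2) = (1/12) / (1/4) = 1/3.

1/3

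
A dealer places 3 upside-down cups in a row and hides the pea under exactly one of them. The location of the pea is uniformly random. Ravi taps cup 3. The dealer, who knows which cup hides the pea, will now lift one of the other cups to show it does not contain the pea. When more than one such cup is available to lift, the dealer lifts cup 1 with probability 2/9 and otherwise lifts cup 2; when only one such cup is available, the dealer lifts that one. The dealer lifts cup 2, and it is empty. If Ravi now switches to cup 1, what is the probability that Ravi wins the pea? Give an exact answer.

9/16

Consider each possible location of the pea in turn.
If it is under cup 1 (prior 1/3): only cup 2 is available, probability 1; weight (1/3)·1 = 1/3.
If it is under cup 2 (prior 1/3): the dealer opened cup 2, so this case is ruled out; weight (1/3)·0 = 0.
If it is under cup 3 (prior 1/3): cup 1 is available but not opened, probability 7/9; weight (1/3)·(7/9) = 7/27.
The weights sum to 16/27.
So P(the pea under cup 1 | the dealer opened cup 2) = (1/3) / (16/27) = 9/16.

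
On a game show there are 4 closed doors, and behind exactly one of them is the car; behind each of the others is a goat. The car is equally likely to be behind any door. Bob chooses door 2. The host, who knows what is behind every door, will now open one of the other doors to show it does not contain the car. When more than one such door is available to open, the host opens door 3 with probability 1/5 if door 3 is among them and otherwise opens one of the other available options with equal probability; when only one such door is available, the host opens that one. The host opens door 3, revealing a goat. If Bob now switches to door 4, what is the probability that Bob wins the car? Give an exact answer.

Consider each possible location of the car in turn.
If it is behind any of doors 1, 2, and 4 (prior 1/4 each): door 3 is available, opened with probability 1/5; weight (1/4)·(1/5) = 1/20 each.
If it is behind door 3 (prior 1/4): the host opened door 3, so this case is ruled out; weight (1/4)·0 = 0.
The weights sum to 3/20.
So P(the car behind door 4 | the host opened door 3) = (1/20) / (3/20) = 1/3.

1/3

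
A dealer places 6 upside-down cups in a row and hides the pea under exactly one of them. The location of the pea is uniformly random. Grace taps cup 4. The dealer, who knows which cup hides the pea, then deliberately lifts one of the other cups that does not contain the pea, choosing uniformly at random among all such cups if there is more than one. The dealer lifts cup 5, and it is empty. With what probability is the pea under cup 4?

1/6

Condition on the true location of the pea.
If it is under any of cups 1, 2, 3, and 6 (prior 1/6 each): the dealer has 4 equally likely choices, so probability 1/4; weight (1/6)·(1/4) = 1/24 each.
If it is under cup 4 (prior 1/6): the dealer has 5 equally likely choices, so probability 1/5; weight (1/6)·(1/5) = 1/30.
If it is under cup 5 (prior 1/6): the dealer opened cup 5, so this case is ruled out; weight (1/6)·0 = 0.
The weights sum to 1/5.
So P(the pea under cup 4 | the dealer opened cup 5) = (1/30) / (1/5) = 1/6.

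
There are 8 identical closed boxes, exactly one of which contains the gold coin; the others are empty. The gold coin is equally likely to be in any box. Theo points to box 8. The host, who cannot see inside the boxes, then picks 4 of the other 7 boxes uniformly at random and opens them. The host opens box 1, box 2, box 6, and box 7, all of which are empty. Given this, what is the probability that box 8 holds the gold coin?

1/4

Because the host chose which boxes to open without knowing where the gold coin is, the choice is independent of the prize location. Learning that none of the 4 opened boxes holds the gold coin simply rules out those 4 locations and leaves the remaining 4 boxes still equally likely by symmetry.
So P(the gold coin in box 8) = 1/4.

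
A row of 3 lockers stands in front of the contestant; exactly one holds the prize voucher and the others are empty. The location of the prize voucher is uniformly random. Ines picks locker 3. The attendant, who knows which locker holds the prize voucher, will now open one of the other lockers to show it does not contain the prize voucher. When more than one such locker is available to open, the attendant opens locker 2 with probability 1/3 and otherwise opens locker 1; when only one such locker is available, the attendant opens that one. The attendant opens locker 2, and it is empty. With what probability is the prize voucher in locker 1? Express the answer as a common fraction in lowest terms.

Condition on the true location of the prize voucher.
If it is in locker 1 (prior 1/3): only locker 2 is available, probability 1; weight (1/3)·1 = 1/3.
If it is in locker 2 (prior 1/3): the attendant opened locker 2, so this case is ruled out; weight (1/3)·0 = 0.
If it is in locker 3 (prior 1/3): locker 2 is available, opened with probability 1/3; weight (1/3)·(1/3) = 1/9.
The weights sum to 4/9.
So P(the prize voucher in locker 1 | the attendant opened locker 2) = (1/3) / (4/9) = 3/4.

3/4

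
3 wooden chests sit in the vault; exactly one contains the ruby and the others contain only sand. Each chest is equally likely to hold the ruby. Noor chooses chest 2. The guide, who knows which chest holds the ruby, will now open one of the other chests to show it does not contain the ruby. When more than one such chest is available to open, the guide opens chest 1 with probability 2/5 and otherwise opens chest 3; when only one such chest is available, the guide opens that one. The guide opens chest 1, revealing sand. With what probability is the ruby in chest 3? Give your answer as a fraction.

5/7

Condition on the true location of the ruby.
If it is in chest 1 (prior 1/3): the guide opened chest 1, so this case is ruled out; weight (1/3)·0 = 0.
If it is in chest 2 (prior 1/3): chest 1 is available, opened with probability 2/5; weight (1/3)·(2/5) = 2/15.
If it is in chest 3 (prior 1/3): only chest 1 is available, probability 1; weight (1/3)·1 = 1/3.
The weights sum to 7/15.
So P(the ruby in chest 3 | the guide opened chest 1) = (1/3) / (7/15) = 5/7.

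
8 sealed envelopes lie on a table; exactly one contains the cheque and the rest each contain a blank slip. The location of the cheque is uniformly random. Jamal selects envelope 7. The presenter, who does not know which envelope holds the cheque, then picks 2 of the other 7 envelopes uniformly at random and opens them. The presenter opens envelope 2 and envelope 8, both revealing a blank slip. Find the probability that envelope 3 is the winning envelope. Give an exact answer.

Because the presenter chose which envelopes to open without knowing where the cheque is, the choice is independent of the prize location. Learning that none of the 2 opened envelopes holds the cheque simply rules out those 2 locations and leaves the remaining 6 envelopes still equally likely by symmetry.
So P(the cheque in envelope 3) = 1/6.

1/6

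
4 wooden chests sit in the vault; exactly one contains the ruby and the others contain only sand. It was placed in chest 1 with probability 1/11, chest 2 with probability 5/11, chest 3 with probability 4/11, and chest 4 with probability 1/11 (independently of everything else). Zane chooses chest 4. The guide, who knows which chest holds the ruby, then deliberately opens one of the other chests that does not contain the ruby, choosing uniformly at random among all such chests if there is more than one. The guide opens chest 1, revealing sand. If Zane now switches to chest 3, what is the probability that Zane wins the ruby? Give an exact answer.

Condition on the true location of the ruby.
If it is in chest 1 (prior 1/11): the guide opened chest 1, so this case is ruled out; weight (1/11)·0 = 0.
If it is in chest 2 (prior 5/11): the guide has 2 equally likely choices, so probability 1/2; weight (5/11)·(1/2) = 5/22.
If it is in chest 3 (prior 4/11): the guide has 2 equally likely choices, so probability 1/2; weight (4/11)·(1/2) = 2/11.
If it is in chest 4 (prior 1/11): the guide has 3 equally likely choices, so probability 1/3; weight (1/11)·(1/3) = 1/33.
The weights sum to 29/66.
So P(the ruby in chest 3 | the guide opened chest 1) = (2/11) / (29/66) = 12/29.

12/29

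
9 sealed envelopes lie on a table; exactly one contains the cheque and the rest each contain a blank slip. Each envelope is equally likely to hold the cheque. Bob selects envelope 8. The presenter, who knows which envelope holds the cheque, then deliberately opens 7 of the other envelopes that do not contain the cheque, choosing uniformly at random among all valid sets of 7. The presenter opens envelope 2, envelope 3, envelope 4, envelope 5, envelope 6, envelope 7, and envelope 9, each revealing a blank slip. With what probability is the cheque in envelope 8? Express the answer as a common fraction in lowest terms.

Consider each possible location of the cheque in turn.
If it is in envelope 1 (prior 1/9): the presenter has no choice, probability 1; weight (1/9)·1 = 1/9.
If it is in any of envelopes 2, 3, 4, 5, 6, 7, and 9 (prior 1/9 each): that envelope was opened and seen not to hold the prize — ruled out; weight (1/9)·0 = 0 each.
If it is in envelope 8 (prior 1/9): the presenter has 8 equally likely choices, so probability 1/8; weight (1/9)·(1/8) = 1/72.
The weights sum to 1/8.
So P(the cheque in envelope 8 | the presenter opened envelope 2, envelope 3, envelope 4, envelope 5, envelope 6, envelope 7, and envelope 9) = (1/72) / (1/8) = 1/9.

1/9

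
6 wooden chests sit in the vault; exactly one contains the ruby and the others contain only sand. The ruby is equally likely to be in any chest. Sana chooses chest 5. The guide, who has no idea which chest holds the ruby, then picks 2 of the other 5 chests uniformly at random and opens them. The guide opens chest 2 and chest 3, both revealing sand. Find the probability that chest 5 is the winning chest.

Because the guide chose which chests to open without knowing where the ruby is, the choice is independent of the prize location. Learning that none of the 2 opened chests holds the ruby simply rules out those 2 locations and leaves the remaining 4 chests still equally likely by symmetry.
So P(the ruby in chest 5) = 1/4.

1/4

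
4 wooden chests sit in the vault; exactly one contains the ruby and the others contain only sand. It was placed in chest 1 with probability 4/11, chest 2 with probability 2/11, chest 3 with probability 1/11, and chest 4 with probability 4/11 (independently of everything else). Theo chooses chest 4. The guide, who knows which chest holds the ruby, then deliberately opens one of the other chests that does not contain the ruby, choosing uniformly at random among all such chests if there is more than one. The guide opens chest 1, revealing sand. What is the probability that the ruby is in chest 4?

Condition on the true location of the ruby.
If it is in chest 1 (prior 4/11): the guide opened chest 1, so this case is ruled out; weight (4/11)·0 = 0.
If it is in chest 2 (prior 2/11): the guide has 2 equally likely choices, so probability 1/2; weight (2/11)·(1/2) = 1/11.
If it is in chest 3 (prior 1/11): the guide has 2 equally likely choices, so probability 1/2; weight (1/11)·(1/2) = 1/22.
If it is in chest 4 (prior 4/11): the guide has 3 equally likely choices, so probability 1/3; weight (4/11)·(1/3) = 4/33.
The weights sum to 17/66.
So P(the ruby in chest 4 | the guide opened chest 1) = (4/33) / (17/66) = 8/17.

8/17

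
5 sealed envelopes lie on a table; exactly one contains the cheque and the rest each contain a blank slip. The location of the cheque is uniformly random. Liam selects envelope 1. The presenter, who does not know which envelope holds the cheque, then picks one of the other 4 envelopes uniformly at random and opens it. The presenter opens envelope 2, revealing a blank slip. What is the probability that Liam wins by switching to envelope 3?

1/4

Consider each possible location of the cheque in turn.
If it is in any of envelopes 1, 3, 4, and 5 (prior 1/5 each): the presenter picks envelope 2 with probability 1/4 regardless, and it is not the prize; weight (1/5)·(1/4) = 1/20 each.
If it is in envelope 2 (prior 1/5): the presenter opened envelope 2, so this case is ruled out; weight (1/5)·0 = 0.
The weights sum to 1/5.
So P(the cheque in envelope 3 | the presenter opened envelope 2) = (1/20) / (1/5) = 1/4.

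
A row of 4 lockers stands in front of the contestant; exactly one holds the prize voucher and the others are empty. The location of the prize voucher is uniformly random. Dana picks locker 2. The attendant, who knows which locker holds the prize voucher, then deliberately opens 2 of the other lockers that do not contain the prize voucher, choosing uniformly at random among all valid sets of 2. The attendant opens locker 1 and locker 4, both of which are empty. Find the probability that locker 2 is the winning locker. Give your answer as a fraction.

1/4

Apply Bayes' rule, conditioning on where the prize voucher actually is.
If it is in either of lockers 1 and 4 (prior 1/4 each): that locker was opened and seen not to hold the prize — ruled out; weight (1/4)·0 = 0 each.
If it is in locker 2 (prior 1/4): the attendant has 3 equally likely choices, so probability 1/3; weight (1/4)·(1/3) = 1/12.
If it is in locker 3 (prior 1/4): the attendant has no choice, probability 1; weight (1/4)·1 = 1/4.
The weights sum to 1/3.
So P(the prize voucher in locker 2 | the attendant opened locker 1 and locker 4) = (1/12) / (1/3) = 1/4.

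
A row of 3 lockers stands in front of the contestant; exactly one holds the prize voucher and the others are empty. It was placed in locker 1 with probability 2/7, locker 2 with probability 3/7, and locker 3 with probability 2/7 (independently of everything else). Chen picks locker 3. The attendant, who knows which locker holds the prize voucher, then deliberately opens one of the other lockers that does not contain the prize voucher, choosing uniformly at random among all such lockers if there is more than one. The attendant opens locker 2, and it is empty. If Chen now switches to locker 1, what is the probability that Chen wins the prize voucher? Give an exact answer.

Apply Bayes' rule, conditioning on where the prize voucher actually is.
If it is in locker 1 (prior 2/7): the attendant has no choice, probability 1; weight (2/7)·1 = 2/7.
If it is in locker 2 (prior 3/7): the attendant opened locker 2, so this case is ruled out; weight (3/7)·0 = 0.
If it is in locker 3 (prior 2/7): the attendant has 2 equally likely choices, so probability 1/2; weight (2/7)·(1/2) = 1/7.
The weights sum to 3/7.
So P(the prize voucher in locker 1 | the attendant opened locker 2) = (2/7) / (3/7) = 2/3.

2/3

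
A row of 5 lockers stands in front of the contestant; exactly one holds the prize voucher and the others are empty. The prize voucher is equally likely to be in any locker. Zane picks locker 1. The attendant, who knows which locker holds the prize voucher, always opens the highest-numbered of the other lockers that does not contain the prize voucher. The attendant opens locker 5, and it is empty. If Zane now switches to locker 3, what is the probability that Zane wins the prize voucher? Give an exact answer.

Apply Bayes' rule, conditioning on where the prize voucher actually is.
If it is in any of lockers 1, 2, 3, and 4 (prior 1/5 each): locker 5 is the highest-numbered option available, probability 1; weight (1/5)·1 = 1/5 each.
If it is in locker 5 (prior 1/5): the attendant opened locker 5, so this case is ruled out; weight (1/5)·0 = 0.
The weights sum to 4/5.
So P(the prize voucher in locker 3 | the attendant opened locker 5) = (1/5) / (4/5) = 1/4.

1/4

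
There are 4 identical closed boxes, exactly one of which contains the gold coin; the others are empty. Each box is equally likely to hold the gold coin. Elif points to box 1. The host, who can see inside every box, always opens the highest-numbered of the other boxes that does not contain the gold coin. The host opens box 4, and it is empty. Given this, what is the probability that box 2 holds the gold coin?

1/3

Consider each possible location of the gold coin in turn.
If it is in any of boxes 1, 2, and 3 (prior 1/4 each): box 4 is the highest-numbered option available, probability 1; weight (1/4)·1 = 1/4 each.
If it is in box 4 (prior 1/4): the host opened box 4, so this case is ruled out; weight (1/4)·0 = 0.
The weights sum to 3/4.
So P(the gold coin in box 2 | the host opened box 4) = (1/4) / (3/4) = 1/3.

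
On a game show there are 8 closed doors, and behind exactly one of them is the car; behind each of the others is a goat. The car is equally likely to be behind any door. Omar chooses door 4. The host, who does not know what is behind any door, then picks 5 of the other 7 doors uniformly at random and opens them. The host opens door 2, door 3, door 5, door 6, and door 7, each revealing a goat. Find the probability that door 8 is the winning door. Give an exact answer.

Apply Bayes' rule, conditioning on where the car actually is.
If it is behind any of doors 1, 4, and 8 (prior 1/8 each): the host picks exactly this set with probability 1/21 regardless, and none is the prize; weight (1/8)·(1/21) = 1/168 each.
If it is behind any of doors 2, 3, 5, 6, and 7 (prior 1/8 each): that door was opened and seen not to hold the prize — ruled out; weight (1/8)·0 = 0 each.
The weights sum to 1/56.
So P(the car behind door 8 | the host opened door 2, door 3, door 5, door 6, and door 7) = (1/168) / (1/56) = 1/3.

1/3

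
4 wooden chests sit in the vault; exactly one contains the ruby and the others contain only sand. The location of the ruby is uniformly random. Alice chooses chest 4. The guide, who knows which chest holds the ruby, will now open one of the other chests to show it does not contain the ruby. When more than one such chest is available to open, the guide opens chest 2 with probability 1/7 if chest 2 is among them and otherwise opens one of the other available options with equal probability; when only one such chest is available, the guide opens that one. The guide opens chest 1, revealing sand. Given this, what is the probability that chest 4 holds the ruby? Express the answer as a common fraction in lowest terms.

Apply Bayes' rule, conditioning on where the ruby actually is.
If it is in chest 1 (prior 1/4): the guide opened chest 1, so this case is ruled out; weight (1/4)·0 = 0.
If it is in chest 2 (prior 1/4): chest 2 holds the prize so is unavailable; the guide chooses uniformly among the 2 others, probability 1/2; weight (1/4)·(1/2) = 1/8.
If it is in chest 3 (prior 1/4): chest 2 is available but not opened, probability 6/7; weight (1/4)·(6/7) = 3/14.
If it is in chest 4 (prior 1/4): chest 2 is available but not opened; chest 1 gets probability (1 − 1/7)/2 = 3/7; weight (1/4)·(3/7) = 3/28.
The weights sum to 25/56.
So P(the ruby in chest 4 | the guide opened chest 1) = (3/28) / (25/56) = 6/25.

6/25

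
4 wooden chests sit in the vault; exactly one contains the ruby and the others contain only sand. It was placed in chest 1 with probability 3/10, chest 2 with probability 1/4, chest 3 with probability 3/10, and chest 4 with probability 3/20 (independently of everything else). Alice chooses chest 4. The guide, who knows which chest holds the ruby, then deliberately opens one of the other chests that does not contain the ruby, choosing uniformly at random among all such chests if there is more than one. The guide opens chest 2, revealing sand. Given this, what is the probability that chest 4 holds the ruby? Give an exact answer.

1/7

Consider each possible location of the ruby in turn.
If it is in either of chests 1 and 3 (prior 3/10 each): the guide has 2 equally likely choices, so probability 1/2; weight (3/10)·(1/2) = 3/20 each.
If it is in chest 2 (prior 1/4): the guide opened chest 2, so this case is ruled out; weight (1/4)·0 = 0.
If it is in chest 4 (prior 3/20): the guide has 3 equally likely choices, so probability 1/3; weight (3/20)·(1/3) = 1/20.
The weights sum to 7/20.
So P(the ruby in chest 4 | the guide opened chest 2) = (1/20) / (7/20) = 1/7.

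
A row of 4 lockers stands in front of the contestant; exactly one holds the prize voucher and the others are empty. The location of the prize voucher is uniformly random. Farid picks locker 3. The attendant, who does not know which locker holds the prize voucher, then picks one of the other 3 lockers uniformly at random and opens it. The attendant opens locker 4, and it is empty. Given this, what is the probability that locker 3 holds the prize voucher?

Because the attendant chose which locker to open without knowing where the prize voucher is, the choice is independent of the prize location. Learning that locker 4 does not hold the prize voucher simply rules out that one location and leaves the remaining 3 lockers still equally likely by symmetry.
So P(the prize voucher in locker 3) = 1/3.

1/3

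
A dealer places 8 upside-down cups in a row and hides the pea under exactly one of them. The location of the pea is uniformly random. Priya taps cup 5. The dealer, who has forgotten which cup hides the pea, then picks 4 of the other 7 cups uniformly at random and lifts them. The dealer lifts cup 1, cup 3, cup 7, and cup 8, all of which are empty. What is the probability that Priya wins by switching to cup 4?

Because the dealer chose which cups to lift without knowing where the pea is, the choice is independent of the prize location. Learning that none of the 4 opened cups holds the pea simply rules out those 4 locations and leaves the remaining 4 cups still equally likely by symmetry.
So P(the pea under cup 4) = 1/4.

1/4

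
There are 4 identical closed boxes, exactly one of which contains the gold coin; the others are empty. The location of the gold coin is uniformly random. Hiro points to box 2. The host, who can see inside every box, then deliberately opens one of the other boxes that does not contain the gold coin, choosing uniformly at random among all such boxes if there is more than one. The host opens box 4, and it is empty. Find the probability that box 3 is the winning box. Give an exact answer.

Apply Bayes' rule, conditioning on where the gold coin actually is.
If it is in either of boxes 1 and 3 (prior 1/4 each): the host has 2 equally likely choices, so probability 1/2; weight (1/4)·(1/2) = 1/8 each.
If it is in box 2 (prior 1/4): the host has 3 equally likely choices, so probability 1/3; weight (1/4)·(1/3) = 1/12.
If it is in box 4 (prior 1/4): the host opened box 4, so this case is ruled out; weight (1/4)·0 = 0.
The weights sum to 1/3.
So P(the gold coin in box 3 | the host opened box 4) = (1/8) / (1/3) = 3/8.

3/8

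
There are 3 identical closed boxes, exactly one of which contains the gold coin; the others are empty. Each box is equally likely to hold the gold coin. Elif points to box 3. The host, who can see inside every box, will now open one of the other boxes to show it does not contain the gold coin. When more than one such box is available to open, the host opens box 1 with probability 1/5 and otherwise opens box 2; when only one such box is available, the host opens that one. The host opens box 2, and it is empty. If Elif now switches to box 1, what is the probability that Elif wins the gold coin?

5/9

Condition on the true location of the gold coin.
If it is in box 1 (prior 1/3): only box 2 is available, probability 1; weight (1/3)·1 = 1/3.
If it is in box 2 (prior 1/3): the host opened box 2, so this case is ruled out; weight (1/3)·0 = 0.
If it is in box 3 (prior 1/3): box 1 is available but not opened, probability 4/5; weight (1/3)·(4/5) = 4/15.
The weights sum to 3/5.
So P(the gold coin in box 1 | the host opened box 2) = (1/3) / (3/5) = 5/9.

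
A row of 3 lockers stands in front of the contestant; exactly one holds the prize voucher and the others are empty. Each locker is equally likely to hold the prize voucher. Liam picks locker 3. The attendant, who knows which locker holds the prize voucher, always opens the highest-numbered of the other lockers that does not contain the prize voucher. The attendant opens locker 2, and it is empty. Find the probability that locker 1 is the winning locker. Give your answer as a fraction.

1/2

Condition on the true location of the prize voucher.
If it is in either of lockers 1 and 3 (prior 1/3 each): locker 2 is the highest-numbered option available, probability 1; weight (1/3)·1 = 1/3 each.
If it is in locker 2 (prior 1/3): the attendant opened locker 2, so this case is ruled out; weight (1/3)·0 = 0.
The weights sum to 2/3.
So P(the prize voucher in locker 1 | the attendant opened locker 2) = (1/3) / (2/3) = 1/2.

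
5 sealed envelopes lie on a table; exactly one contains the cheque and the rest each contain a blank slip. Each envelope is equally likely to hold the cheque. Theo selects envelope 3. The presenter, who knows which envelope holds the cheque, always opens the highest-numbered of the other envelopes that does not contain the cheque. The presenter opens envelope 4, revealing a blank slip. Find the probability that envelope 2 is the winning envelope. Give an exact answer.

Consider each possible location of the cheque in turn.
If it is in any of envelopes 1, 2, and 3 (prior 1/5 each): the presenter would have opened envelope 5 instead, probability 0; weight (1/5)·0 = 0 each.
If it is in envelope 4 (prior 1/5): the presenter opened envelope 4, so this case is ruled out; weight (1/5)·0 = 0.
If it is in envelope 5 (prior 1/5): envelope 4 is the highest-numbered option available, probability 1; weight (1/5)·1 = 1/5.
The weights sum to 1/5.
So P(the cheque in envelope 2 | the presenter opened envelope 4) = 0 / (1/5) = 0.

0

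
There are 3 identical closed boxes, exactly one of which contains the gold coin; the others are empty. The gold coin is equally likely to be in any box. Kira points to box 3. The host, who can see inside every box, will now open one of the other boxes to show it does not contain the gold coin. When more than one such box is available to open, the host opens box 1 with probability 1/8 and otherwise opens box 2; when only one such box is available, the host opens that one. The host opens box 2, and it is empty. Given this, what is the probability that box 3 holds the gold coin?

7/15

Apply Bayes' rule, conditioning on where the gold coin actually is.
If it is in box 1 (prior 1/3): only box 2 is available, probability 1; weight (1/3)·1 = 1/3.
If it is in box 2 (prior 1/3): the host opened box 2, so this case is ruled out; weight (1/3)·0 = 0.
If it is in box 3 (prior 1/3): box 1 is available but not opened, probability 7/8; weight (1/3)·(7/8) = 7/24.
The weights sum to 5/8.
So P(the gold coin in box 3 | the host opened box 2) = (7/24) / (5/8) = 7/15.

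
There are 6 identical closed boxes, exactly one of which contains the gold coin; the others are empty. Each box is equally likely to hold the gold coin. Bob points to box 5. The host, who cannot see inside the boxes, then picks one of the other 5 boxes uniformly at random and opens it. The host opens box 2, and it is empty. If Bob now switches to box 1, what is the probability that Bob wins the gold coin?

1/5

Condition on the true location of the gold coin.
If it is in any of boxes 1, 3, 4, 5, and 6 (prior 1/6 each): the host picks box 2 with probability 1/5 regardless, and it is not the prize; weight (1/6)·(1/5) = 1/30 each.
If it is in box 2 (prior 1/6): the host opened box 2, so this case is ruled out; weight (1/6)·0 = 0.
The weights sum to 1/6.
So P(the gold coin in box 1 | the host opened box 2) = (1/30) / (1/6) = 1/5.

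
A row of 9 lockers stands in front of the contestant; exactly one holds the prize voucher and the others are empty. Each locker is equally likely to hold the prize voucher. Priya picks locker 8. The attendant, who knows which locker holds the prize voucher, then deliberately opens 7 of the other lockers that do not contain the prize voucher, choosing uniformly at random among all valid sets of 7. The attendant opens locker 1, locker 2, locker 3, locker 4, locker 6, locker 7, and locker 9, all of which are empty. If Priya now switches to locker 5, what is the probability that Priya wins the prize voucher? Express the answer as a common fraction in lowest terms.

8/9

Condition on the true location of the prize voucher.
If it is in any of lockers 1, 2, 3, 4, 6, 7, and 9 (prior 1/9 each): that locker was opened and seen not to hold the prize — ruled out; weight (1/9)·0 = 0 each.
If it is in locker 5 (prior 1/9): the attendant has no choice, probability 1; weight (1/9)·1 = 1/9.
If it is in locker 8 (prior 1/9): the attendant has 8 equally likely choices, so probability 1/8; weight (1/9)·(1/8) = 1/72.
The weights sum to 1/8.
So P(the prize voucher in locker 5 | the attendant opened locker 1, locker 2, locker 3, locker 4, locker 6, locker 7, and locker 9) = (1/9) / (1/8) = 8/9.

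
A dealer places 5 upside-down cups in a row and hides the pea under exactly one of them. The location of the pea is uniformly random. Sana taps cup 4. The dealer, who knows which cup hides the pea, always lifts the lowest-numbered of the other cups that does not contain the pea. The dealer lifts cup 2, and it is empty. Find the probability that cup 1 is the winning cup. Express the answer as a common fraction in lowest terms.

1

Apply Bayes' rule, conditioning on where the pea actually is.
If it is under cup 1 (prior 1/5): cup 2 is the lowest-numbered option available, probability 1; weight (1/5)·1 = 1/5.
If it is under cup 2 (prior 1/5): the dealer opened cup 2, so this case is ruled out; weight (1/5)·0 = 0.
If it is under any of cups 3, 4, and 5 (prior 1/5 each): the dealer would have opened cup 1 instead, probability 0; weight (1/5)·0 = 0 each.
The weights sum to 1/5.
So P(the pea under cup 1 | the dealer opened cup 2) = (1/5) / (1/5) = 1.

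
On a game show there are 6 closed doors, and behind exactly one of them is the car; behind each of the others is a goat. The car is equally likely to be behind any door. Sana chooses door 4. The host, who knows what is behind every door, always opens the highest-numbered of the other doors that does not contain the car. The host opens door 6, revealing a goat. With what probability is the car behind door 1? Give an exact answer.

1/5

Condition on the true location of the car.
If it is behind any of doors 1, 2, 3, 4, and 5 (prior 1/6 each): door 6 is the highest-numbered option available, probability 1; weight (1/6)·1 = 1/6 each.
If it is behind door 6 (prior 1/6): the host opened door 6, so this case is ruled out; weight (1/6)·0 = 0.
The weights sum to 5/6.
So P(the car behind door 1 | the host opened door 6) = (1/6) / (5/6) = 1/5.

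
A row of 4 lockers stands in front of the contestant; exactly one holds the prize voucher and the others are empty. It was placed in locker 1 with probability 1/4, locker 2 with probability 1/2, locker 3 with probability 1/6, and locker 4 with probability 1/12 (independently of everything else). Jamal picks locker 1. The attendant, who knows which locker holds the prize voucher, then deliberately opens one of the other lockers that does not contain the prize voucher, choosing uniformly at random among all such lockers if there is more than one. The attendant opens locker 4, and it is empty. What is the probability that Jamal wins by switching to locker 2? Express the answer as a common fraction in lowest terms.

3/5

Condition on the true location of the prize voucher.
If it is in locker 1 (prior 1/4): the attendant has 3 equally likely choices, so probability 1/3; weight (1/4)·(1/3) = 1/12.
If it is in locker 2 (prior 1/2): the attendant has 2 equally likely choices, so probability 1/2; weight (1/2)·(1/2) = 1/4.
If it is in locker 3 (prior 1/6): the attendant has 2 equally likely choices, so probability 1/2; weight (1/6)·(1/2) = 1/12.
If it is in locker 4 (prior 1/12): the attendant opened locker 4, so this case is ruled out; weight (1/12)·0 = 0.
The weights sum to 5/12.
So P(the prize voucher in locker 2 | the attendant opened locker 4) = (1/4) / (5/12) = 3/5.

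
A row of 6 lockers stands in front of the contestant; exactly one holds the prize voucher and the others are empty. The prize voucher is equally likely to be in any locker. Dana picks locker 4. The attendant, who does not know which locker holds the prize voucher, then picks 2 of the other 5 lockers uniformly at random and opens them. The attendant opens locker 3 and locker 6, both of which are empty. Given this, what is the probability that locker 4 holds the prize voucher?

1/4

Consider each possible location of the prize voucher in turn.
If it is in any of lockers 1, 2, 4, and 5 (prior 1/6 each): the attendant picks exactly this set with probability 1/10 regardless, and none is the prize; weight (1/6)·(1/10) = 1/60 each.
If it is in either of lockers 3 and 6 (prior 1/6 each): that locker was opened and seen not to hold the prize — ruled out; weight (1/6)·0 = 0 each.
The weights sum to 1/15.
So P(the prize voucher in locker 4 | the attendant opened locker 3 and locker 6) = (1/60) / (1/15) = 1/4.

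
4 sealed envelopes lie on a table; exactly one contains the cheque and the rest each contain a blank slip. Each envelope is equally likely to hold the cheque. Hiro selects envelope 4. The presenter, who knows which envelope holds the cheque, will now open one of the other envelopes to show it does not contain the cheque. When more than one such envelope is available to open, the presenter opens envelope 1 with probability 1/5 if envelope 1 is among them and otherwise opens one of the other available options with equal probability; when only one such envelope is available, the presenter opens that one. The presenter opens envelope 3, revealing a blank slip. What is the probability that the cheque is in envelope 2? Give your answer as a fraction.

8/17

Apply Bayes' rule, conditioning on where the cheque actually is.
If it is in envelope 1 (prior 1/4): envelope 1 holds the prize so is unavailable; the presenter chooses uniformly among the 2 others, probability 1/2; weight (1/4)·(1/2) = 1/8.
If it is in envelope 2 (prior 1/4): envelope 1 is available but not opened, probability 4/5; weight (1/4)·(4/5) = 1/5.
If it is in envelope 3 (prior 1/4): the presenter opened envelope 3, so this case is ruled out; weight (1/4)·0 = 0.
If it is in envelope 4 (prior 1/4): envelope 1 is available but not opened; envelope 3 gets probability (1 − 1/5)/2 = 2/5; weight (1/4)·(2/5) = 1/10.
The weights sum to 17/40.
So P(the cheque in envelope 2 | the presenter opened envelope 3) = (1/5) / (17/40) = 8/17.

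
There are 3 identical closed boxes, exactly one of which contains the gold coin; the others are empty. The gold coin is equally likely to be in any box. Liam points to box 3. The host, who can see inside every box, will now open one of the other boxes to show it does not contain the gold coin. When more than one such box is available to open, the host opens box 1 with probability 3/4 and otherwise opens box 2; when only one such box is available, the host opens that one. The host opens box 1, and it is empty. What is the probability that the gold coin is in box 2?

4/7

Apply Bayes' rule, conditioning on where the gold coin actually is.
If it is in box 1 (prior 1/3): the host opened box 1, so this case is ruled out; weight (1/3)·0 = 0.
If it is in box 2 (prior 1/3): only box 1 is available, probability 1; weight (1/3)·1 = 1/3.
If it is in box 3 (prior 1/3): box 1 is available, opened with probability 3/4; weight (1/3)·(3/4) = 1/4.
The weights sum to 7/12.
So P(the gold coin in box 2 | the host opened box 1) = (1/3) / (7/12) = 4/7.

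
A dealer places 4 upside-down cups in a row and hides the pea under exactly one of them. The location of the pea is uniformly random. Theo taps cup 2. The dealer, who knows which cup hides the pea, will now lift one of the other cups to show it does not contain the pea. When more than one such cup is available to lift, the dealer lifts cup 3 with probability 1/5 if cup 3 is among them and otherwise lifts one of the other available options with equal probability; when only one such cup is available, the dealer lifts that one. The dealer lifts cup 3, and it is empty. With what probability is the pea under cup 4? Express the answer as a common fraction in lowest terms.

Consider each possible location of the pea in turn.
If it is under any of cups 1, 2, and 4 (prior 1/4 each): cup 3 is available, opened with probability 1/5; weight (1/4)·(1/5) = 1/20 each.
If it is under cup 3 (prior 1/4): the dealer opened cup 3, so this case is ruled out; weight (1/4)·0 = 0.
The weights sum to 3/20.
So P(the pea under cup 4 | the dealer opened cup 3) = (1/20) / (3/20) = 1/3.

1/3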